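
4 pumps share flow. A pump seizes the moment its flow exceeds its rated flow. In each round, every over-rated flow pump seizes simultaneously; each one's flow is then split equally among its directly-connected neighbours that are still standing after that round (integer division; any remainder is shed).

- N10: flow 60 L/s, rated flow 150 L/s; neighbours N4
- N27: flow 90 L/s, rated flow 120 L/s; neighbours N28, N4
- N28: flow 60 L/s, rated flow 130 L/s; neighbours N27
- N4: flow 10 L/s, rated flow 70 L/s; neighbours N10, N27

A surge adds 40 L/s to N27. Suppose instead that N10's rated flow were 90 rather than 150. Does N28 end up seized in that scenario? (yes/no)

With N10's rated flow at 90:
Round 1 — N27 at 130 > 120. N27 seizes.
  N27 sheds 130 L/s to N28, N4: 65 each.
    N28: 60+65 = 125 ≤ 130
    N4: 10+65 = 75 > 70
Round 2 — N4 seizes.
  N4 sheds 75 L/s to N10: 75 each.
    N10: 60+75 = 135 > 90
Round 3 — N10 seizes.
  N10 sheds 135 L/s: no online neighbours, lost.
No further seizures.

no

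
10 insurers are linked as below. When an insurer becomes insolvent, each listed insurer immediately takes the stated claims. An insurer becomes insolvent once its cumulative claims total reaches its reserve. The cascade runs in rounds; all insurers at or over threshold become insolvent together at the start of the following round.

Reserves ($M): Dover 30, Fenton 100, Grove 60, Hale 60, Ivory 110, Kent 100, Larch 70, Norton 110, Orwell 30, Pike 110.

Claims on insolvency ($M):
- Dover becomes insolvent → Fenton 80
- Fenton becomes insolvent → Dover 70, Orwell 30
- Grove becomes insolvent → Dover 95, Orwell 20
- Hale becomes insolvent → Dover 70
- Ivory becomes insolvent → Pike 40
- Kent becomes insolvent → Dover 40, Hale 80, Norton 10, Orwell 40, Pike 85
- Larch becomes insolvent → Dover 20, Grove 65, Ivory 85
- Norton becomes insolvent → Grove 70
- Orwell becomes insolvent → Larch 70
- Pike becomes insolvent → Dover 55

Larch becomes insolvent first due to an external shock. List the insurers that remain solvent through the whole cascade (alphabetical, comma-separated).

Fenton, Hale, Ivory, Kent, Norton, Orwell, Pike

Round 1 — Larch becomes insolvent (initial).
  Dover: +20 → 20 < 30
  Grove: +65 → 65 ≥ 60
  Ivory: +85 → 85 < 110
Round 2 — Grove becomes insolvent.
  Dover: +95 → 115 ≥ 30
  Orwell: +20 → 20 < 30
Round 3 — Dover becomes insolvent.
  Fenton: +80 → 80 < 100
No further insolvencies.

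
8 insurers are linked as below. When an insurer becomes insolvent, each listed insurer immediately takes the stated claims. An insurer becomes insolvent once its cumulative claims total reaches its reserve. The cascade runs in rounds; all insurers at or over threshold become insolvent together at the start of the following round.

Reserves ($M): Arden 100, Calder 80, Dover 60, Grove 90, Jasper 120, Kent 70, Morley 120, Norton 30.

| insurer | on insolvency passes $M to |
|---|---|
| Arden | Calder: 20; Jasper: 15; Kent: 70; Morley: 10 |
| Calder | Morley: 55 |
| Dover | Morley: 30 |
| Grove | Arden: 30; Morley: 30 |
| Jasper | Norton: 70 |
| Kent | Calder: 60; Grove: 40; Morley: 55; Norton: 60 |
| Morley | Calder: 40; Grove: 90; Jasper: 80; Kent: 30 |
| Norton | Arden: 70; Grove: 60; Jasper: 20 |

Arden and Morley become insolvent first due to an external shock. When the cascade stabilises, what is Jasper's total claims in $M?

115

Round 1 — Arden, Morley become insolvent (initial).
  Calder: +20+40 → 60 < 80
  Grove: +90 → 90 ≥ 90
  Jasper: +15+80 → 95 < 120
  Kent: +70+30 → 100 ≥ 70
Round 2 — Grove, Kent become insolvent.
  Calder: +60 → 120 ≥ 80
  Norton: +60 → 60 ≥ 30
Round 3 — Calder, Norton become insolvent.
  Jasper: +20 → 115 < 120
No further insolvencies.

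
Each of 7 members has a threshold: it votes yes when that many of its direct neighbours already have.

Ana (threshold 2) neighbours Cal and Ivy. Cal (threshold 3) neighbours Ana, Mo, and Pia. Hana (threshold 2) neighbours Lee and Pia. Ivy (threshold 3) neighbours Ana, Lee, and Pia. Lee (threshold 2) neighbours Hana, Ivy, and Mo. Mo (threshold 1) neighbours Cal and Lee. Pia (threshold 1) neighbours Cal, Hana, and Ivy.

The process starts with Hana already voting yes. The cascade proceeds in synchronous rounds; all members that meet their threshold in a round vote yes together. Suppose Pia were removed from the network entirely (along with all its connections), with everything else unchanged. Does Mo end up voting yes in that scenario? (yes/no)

With Pia removed:
Round 1 — Hana votes yes (initial).
Round 2 — no new yes votes; cascade stops.

no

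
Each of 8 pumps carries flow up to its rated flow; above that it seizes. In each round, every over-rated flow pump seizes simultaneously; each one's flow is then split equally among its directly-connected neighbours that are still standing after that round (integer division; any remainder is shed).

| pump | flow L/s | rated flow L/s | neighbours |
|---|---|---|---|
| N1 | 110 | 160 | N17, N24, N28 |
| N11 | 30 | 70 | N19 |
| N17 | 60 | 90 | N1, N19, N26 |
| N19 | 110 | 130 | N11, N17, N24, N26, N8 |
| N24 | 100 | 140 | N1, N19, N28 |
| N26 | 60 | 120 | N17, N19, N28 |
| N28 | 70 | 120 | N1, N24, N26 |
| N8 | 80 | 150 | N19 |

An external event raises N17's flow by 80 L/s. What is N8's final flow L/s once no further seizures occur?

Round 1 — N17 at 140 > 90. N17 seizes.
  N17 sheds 140 L/s to N1, N19, N26: 46 each (2 lost).
    N1: 110+46 = 156 ≤ 160
    N19: 110+46 = 156 > 130
    N26: 60+46 = 106 ≤ 120
Round 2 — N19 seizes.
  N19 sheds 156 L/s to N11, N24, N26, N8: 39 each.
    N11: 30+39 = 69 ≤ 70
    N24: 100+39 = 139 ≤ 140
    N26: 106+39 = 145 > 120
    N8: 80+39 = 119 ≤ 150
Round 3 — N26 seizes.
  N26 sheds 145 L/s to N28: 145 each.
    N28: 70+145 = 215 > 120
Round 4 — N28 seizes.
  N28 sheds 215 L/s to N1, N24: 107 each (1 lost).
    N1: 156+107 = 263 > 160
    N24: 139+107 = 246 > 140
Round 5 — N1, N24 seize.
  N1 sheds 263 L/s: no online neighbours, lost.
  N24 sheds 246 L/s: no online neighbours, lost.
No further seizures.

119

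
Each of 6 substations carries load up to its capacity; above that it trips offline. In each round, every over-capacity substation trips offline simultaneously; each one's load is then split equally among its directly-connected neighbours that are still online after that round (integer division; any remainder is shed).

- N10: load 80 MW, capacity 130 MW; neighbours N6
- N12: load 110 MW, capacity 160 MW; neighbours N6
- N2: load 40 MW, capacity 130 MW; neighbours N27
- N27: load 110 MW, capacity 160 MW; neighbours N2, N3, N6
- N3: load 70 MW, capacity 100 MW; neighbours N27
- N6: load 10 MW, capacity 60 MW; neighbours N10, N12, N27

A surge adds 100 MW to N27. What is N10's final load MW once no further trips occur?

Round 1 — N27 at 210 > 160. N27 trips offline.
  N27 sheds 210 MW to N2, N3, N6: 70 each.
    N2: 40+70 = 110 ≤ 130
    N3: 70+70 = 140 > 100
    N6: 10+70 = 80 > 60
Round 2 — N3, N6 trip offline.
  N3 sheds 140 MW: no online neighbours, lost.
  N6 sheds 80 MW to N10, N12: 40 each.
    N10: 80+40 = 120 ≤ 130
    N12: 110+40 = 150 ≤ 160
No further trips.

120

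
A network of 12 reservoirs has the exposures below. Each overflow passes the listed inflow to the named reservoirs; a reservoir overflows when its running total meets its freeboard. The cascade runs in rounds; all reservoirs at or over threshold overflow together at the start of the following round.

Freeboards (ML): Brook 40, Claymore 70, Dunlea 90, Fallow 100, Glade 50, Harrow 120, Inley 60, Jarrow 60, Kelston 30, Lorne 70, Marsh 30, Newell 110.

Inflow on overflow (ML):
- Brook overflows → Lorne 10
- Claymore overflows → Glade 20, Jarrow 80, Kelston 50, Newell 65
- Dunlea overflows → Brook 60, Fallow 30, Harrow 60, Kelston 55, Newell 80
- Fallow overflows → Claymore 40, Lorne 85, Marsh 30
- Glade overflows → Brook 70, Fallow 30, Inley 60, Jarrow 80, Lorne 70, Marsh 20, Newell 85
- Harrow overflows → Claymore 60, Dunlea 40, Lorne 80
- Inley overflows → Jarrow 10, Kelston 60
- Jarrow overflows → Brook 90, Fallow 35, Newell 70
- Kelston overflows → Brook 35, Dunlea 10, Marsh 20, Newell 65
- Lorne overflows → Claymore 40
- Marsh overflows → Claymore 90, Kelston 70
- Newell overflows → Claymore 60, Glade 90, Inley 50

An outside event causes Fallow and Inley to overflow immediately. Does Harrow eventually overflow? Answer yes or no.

no

Round 1 — Fallow, Inley overflow (initial).
  Claymore: +40 → 40 < 70
  Jarrow: +10 → 10 < 60
  Kelston: +60 → 60 ≥ 30
  Lorne: +85 → 85 ≥ 70
  Marsh: +30 → 30 ≥ 30
Round 2 — Kelston, Lorne, Marsh overflow.
  Brook: +35 → 35 < 40
  Claymore: +40+90 → 170 ≥ 70
  Dunlea: +10 → 10 < 90
  Newell: +65 → 65 < 110
Round 3 — Claymore overflows.
  Glade: +20 → 20 < 50
  Jarrow: +80 → 90 ≥ 60
  Newell: +65 → 130 ≥ 110
Round 4 — Jarrow, Newell overflow.
  Brook: +90 → 125 ≥ 40
  Glade: +90 → 110 ≥ 50
Round 5 — Brook, Glade overflow.
No further overflows.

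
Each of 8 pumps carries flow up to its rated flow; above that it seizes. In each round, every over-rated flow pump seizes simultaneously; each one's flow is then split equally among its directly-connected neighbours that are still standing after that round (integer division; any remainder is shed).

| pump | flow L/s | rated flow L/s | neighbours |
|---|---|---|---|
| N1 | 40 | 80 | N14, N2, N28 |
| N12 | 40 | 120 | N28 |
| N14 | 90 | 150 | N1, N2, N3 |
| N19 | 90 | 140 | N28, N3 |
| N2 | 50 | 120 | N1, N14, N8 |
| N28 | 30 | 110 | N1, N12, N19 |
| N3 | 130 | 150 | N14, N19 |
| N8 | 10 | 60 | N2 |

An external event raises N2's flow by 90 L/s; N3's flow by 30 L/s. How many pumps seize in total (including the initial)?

Round 1 — N2 at 140 > 120; N3 at 160 > 150. N2, N3 seize.
  N2 sheds 140 L/s to N1, N14, N8: 46 each (2 lost).
    N1: 40+46 = 86 > 80
    N14: 90+46 = 136 ≤ 150
    N8: 10+46 = 56 ≤ 60
  N3 sheds 160 L/s to N14, N19: 80 each.
    N14: 136+80 = 216 > 150
    N19: 90+80 = 170 > 140
Round 2 — N1, N14, N19 seize.
  N1 sheds 86 L/s to N28: 86 each.
    N28: 30+86 = 116 > 110
  N14 sheds 216 L/s: no online neighbours, lost.
  N19 sheds 170 L/s to N28: 170 each.
    N28: 116+170 = 286 > 110
Round 3 — N28 seizes.
  N28 sheds 286 L/s to N12: 286 each.
    N12: 40+286 = 326 > 120
Round 4 — N12 seizes.
  N12 sheds 326 L/s: no online neighbours, lost.
No further seizures.

7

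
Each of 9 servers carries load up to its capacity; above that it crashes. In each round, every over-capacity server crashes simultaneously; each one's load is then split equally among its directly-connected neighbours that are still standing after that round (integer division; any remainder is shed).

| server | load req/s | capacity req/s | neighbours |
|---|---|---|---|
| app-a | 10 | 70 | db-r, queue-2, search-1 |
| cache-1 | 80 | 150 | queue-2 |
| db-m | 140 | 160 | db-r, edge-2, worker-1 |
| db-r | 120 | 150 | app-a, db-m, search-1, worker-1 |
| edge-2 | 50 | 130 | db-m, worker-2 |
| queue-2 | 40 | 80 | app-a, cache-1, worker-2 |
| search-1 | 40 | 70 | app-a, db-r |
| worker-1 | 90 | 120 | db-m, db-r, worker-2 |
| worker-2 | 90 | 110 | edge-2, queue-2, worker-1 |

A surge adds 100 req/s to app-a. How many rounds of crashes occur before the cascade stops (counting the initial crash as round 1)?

Round 1 — app-a at 110 > 70. app-a crashes.
  app-a sheds 110 req/s to db-r, queue-2, search-1: 36 each (2 lost).
    db-r: 120+36 = 156 > 150
    queue-2: 40+36 = 76 ≤ 80
    search-1: 40+36 = 76 > 70
Round 2 — db-r, search-1 crash.
  db-r sheds 156 req/s to db-m, worker-1: 78 each.
    db-m: 140+78 = 218 > 160
    worker-1: 90+78 = 168 > 120
  search-1 sheds 76 req/s: no online neighbours, lost.
Round 3 — db-m, worker-1 crash.
  db-m sheds 218 req/s to edge-2: 218 each.
    edge-2: 50+218 = 268 > 130
  worker-1 sheds 168 req/s to worker-2: 168 each.
    worker-2: 90+168 = 258 > 110
Round 4 — edge-2, worker-2 crash.
  edge-2 sheds 268 req/s: no online neighbours, lost.
  worker-2 sheds 258 req/s to queue-2: 258 each.
    queue-2: 76+258 = 334 > 80
Round 5 — queue-2 crashes.
  queue-2 sheds 334 req/s to cache-1: 334 each.
    cache-1: 80+334 = 414 > 150
Round 6 — cache-1 crashes.
  cache-1 sheds 414 req/s: no online neighbours, lost.
No further crashes.

6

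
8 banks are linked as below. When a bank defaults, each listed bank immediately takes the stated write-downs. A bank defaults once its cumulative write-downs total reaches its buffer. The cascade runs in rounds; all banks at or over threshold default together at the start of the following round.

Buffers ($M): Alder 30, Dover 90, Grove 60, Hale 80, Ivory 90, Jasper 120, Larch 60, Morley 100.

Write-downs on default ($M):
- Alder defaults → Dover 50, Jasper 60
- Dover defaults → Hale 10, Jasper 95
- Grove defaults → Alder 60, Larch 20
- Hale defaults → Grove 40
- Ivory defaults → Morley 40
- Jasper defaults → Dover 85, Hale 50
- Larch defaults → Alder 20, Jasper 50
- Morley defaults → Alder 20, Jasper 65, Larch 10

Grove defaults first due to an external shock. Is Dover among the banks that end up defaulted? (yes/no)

Round 1 — Grove defaults (initial).
  Alder: +60 → 60 ≥ 30
  Larch: +20 → 20 < 60
Round 2 — Alder defaults.
  Dover: +50 → 50 < 90
  Jasper: +60 → 60 < 120
No further defaults.

no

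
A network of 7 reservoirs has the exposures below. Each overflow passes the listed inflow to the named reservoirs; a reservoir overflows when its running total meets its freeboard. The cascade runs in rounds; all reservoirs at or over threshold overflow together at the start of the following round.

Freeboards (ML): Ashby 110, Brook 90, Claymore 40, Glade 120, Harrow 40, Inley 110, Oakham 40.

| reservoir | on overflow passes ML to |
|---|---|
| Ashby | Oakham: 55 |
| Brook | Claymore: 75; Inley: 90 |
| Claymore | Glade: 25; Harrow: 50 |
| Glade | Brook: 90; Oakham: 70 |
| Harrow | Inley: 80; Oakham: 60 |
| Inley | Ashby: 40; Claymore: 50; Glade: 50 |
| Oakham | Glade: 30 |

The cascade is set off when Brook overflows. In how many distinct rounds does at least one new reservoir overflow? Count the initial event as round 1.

4

Round 1 — Brook overflows (initial).
  Claymore: +75 → 75 ≥ 40
  Inley: +90 → 90 < 110
Round 2 — Claymore overflows.
  Glade: +25 → 25 < 120
  Harrow: +50 → 50 ≥ 40
Round 3 — Harrow overflows.
  Inley: +80 → 170 ≥ 110
  Oakham: +60 → 60 ≥ 40
Round 4 — Inley, Oakham overflow.
  Ashby: +40 → 40 < 110
  Glade: +50+30 → 105 < 120
No further overflows.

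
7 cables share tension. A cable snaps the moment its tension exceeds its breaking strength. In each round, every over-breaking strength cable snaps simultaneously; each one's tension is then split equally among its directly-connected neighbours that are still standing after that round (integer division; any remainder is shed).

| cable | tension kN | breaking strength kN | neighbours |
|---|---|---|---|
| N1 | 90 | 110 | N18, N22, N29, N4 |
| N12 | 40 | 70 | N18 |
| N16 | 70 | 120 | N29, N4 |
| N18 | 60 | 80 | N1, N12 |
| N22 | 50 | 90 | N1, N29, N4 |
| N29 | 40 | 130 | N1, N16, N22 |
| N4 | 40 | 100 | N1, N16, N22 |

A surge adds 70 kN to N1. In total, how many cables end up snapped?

3

Round 1 — N1 at 160 > 110. N1 snaps.
  N1 sheds 160 kN to N18, N22, N29, N4: 40 each.
    N18: 60+40 = 100 > 80
    N22: 50+40 = 90 ≤ 90
    N29: 40+40 = 80 ≤ 130
    N4: 40+40 = 80 ≤ 100
Round 2 — N18 snaps.
  N18 sheds 100 kN to N12: 100 each.
    N12: 40+100 = 140 > 70
Round 3 — N12 snaps.
  N12 sheds 140 kN: no online neighbours, lost.
No further breaks.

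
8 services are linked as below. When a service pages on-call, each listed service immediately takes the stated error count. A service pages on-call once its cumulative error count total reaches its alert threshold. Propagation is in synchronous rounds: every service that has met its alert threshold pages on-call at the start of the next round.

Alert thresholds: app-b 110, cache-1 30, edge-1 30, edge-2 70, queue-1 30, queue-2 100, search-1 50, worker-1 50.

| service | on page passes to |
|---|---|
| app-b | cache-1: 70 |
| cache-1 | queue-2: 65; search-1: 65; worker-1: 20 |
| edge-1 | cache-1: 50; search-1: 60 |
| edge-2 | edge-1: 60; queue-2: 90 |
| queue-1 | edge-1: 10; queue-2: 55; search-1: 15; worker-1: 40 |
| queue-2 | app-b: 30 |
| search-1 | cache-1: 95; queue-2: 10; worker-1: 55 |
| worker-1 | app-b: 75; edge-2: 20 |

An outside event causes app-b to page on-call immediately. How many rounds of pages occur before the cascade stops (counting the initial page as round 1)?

Round 1 — app-b pages on-call (initial).
  cache-1: +70 → 70 ≥ 30
Round 2 — cache-1 pages on-call.
  queue-2: +65 → 65 < 100
  search-1: +65 → 65 ≥ 50
  worker-1: +20 → 20 < 50
Round 3 — search-1 pages on-call.
  queue-2: +10 → 75 < 100
  worker-1: +55 → 75 ≥ 50
Round 4 — worker-1 pages on-call.
  edge-2: +20 → 20 < 70
No further pages.

4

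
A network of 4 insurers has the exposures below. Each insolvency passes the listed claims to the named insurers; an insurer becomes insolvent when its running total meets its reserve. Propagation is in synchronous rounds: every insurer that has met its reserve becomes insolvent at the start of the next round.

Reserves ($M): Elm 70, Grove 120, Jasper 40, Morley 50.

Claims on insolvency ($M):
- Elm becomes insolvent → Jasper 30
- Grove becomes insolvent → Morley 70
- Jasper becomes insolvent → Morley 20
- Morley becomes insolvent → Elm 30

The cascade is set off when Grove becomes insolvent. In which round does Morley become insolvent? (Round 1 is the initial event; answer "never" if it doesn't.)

Round 1 — Grove becomes insolvent (initial).
  Morley: +70 → 70 ≥ 50
Round 2 — Morley becomes insolvent.
  Elm: +30 → 30 < 70
No further insolvencies.

2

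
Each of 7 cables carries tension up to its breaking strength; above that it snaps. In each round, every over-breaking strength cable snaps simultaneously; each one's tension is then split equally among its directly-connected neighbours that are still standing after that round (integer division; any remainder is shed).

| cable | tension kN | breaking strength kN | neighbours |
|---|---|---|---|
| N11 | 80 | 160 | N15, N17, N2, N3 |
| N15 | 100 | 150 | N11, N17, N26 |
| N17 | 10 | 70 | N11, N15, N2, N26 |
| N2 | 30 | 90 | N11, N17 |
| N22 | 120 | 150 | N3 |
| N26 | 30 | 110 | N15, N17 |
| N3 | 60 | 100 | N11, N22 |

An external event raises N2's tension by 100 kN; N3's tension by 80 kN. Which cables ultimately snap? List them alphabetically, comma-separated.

N11, N15, N17, N2, N22, N26, N3

Round 1 — N2 at 130 > 90; N3 at 140 > 100. N2, N3 snap.
  N2 sheds 130 kN to N11, N17: 65 each.
    N11: 80+65 = 145 ≤ 160
    N17: 10+65 = 75 > 70
  N3 sheds 140 kN to N11, N22: 70 each.
    N11: 145+70 = 215 > 160
    N22: 120+70 = 190 > 150
Round 2 — N11, N17, N22 snap.
  N11 sheds 215 kN to N15: 215 each.
    N15: 100+215 = 315 > 150
  N17 sheds 75 kN to N15, N26: 37 each (1 lost).
    N15: 315+37 = 352 > 150
    N26: 30+37 = 67 ≤ 110
  N22 sheds 190 kN: no online neighbours, lost.
Round 3 — N15 snaps.
  N15 sheds 352 kN to N26: 352 each.
    N26: 67+352 = 419 > 110
Round 4 — N26 snaps.
  N26 sheds 419 kN: no online neighbours, lost.
No further breaks.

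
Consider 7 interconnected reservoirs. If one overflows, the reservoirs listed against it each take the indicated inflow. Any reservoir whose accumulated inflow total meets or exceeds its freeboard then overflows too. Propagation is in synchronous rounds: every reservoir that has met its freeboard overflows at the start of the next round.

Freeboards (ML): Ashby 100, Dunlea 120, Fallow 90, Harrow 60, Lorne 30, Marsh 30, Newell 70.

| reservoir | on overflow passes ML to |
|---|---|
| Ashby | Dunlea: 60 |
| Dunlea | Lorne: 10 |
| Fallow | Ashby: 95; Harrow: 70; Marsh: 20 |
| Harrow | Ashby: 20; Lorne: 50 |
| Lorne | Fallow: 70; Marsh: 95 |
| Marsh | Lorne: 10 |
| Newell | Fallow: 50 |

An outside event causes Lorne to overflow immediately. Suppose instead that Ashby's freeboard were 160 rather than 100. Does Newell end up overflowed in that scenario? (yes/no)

no

With Ashby's freeboard at 160:
Round 1 — Lorne overflows (initial).
  Fallow: +70 → 70 < 90
  Marsh: +95 → 95 ≥ 30
Round 2 — Marsh overflows.
No further overflows.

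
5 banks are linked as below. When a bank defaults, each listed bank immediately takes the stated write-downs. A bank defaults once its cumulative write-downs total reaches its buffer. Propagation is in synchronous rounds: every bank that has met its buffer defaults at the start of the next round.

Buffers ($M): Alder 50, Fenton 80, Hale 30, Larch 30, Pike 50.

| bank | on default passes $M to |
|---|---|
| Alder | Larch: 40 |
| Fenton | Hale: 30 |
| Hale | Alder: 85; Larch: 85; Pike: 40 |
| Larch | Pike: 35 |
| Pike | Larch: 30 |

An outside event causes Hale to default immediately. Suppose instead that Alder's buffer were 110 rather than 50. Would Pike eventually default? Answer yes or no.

yes

With Alder's buffer at 110:
Round 1 — Hale defaults (initial).
  Alder: +85 → 85 < 110
  Larch: +85 → 85 ≥ 30
  Pike: +40 → 40 < 50
Round 2 — Larch defaults.
  Pike: +35 → 75 ≥ 50
Round 3 — Pike defaults.
No further defaults.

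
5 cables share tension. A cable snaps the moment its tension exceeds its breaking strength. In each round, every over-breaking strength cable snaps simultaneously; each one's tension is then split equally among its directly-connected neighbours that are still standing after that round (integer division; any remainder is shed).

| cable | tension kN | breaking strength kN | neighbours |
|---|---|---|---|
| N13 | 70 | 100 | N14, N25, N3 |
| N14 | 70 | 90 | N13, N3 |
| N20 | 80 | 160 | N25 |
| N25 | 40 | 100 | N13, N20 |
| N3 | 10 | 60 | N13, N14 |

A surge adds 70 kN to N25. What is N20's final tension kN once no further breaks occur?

Round 1 — N25 at 110 > 100. N25 snaps.
  N25 sheds 110 kN to N13, N20: 55 each.
    N13: 70+55 = 125 > 100
    N20: 80+55 = 135 ≤ 160
Round 2 — N13 snaps.
  N13 sheds 125 kN to N14, N3: 62 each (1 lost).
    N14: 70+62 = 132 > 90
    N3: 10+62 = 72 > 60
Round 3 — N14, N3 snap.
  N14 sheds 132 kN: no online neighbours, lost.
  N3 sheds 72 kN: no online neighbours, lost.
No further breaks.

135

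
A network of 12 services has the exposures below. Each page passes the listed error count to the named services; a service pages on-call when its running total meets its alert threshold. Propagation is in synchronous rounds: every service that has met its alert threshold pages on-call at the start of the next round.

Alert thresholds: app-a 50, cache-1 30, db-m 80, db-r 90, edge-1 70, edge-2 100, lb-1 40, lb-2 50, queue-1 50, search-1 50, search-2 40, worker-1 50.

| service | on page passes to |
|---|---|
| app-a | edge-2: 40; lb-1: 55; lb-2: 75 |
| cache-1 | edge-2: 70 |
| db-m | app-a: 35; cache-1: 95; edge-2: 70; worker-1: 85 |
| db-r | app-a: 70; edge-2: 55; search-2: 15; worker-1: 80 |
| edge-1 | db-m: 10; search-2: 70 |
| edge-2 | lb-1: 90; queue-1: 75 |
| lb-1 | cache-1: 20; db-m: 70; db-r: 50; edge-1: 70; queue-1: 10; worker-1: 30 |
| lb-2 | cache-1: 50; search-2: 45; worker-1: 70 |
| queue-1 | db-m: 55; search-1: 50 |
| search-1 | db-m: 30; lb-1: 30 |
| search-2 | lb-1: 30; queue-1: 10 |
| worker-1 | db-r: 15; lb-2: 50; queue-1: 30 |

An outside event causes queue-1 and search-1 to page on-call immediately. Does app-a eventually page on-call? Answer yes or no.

Round 1 — queue-1, search-1 page on-call (initial).
  db-m: +55+30 → 85 ≥ 80
  lb-1: +30 → 30 < 40
Round 2 — db-m pages on-call.
  app-a: +35 → 35 < 50
  cache-1: +95 → 95 ≥ 30
  edge-2: +70 → 70 < 100
  worker-1: +85 → 85 ≥ 50
Round 3 — cache-1, worker-1 page on-call.
  db-r: +15 → 15 < 90
  edge-2: +70 → 140 ≥ 100
  lb-2: +50 → 50 ≥ 50
Round 4 — edge-2, lb-2 page on-call.
  lb-1: +90 → 120 ≥ 40
  search-2: +45 → 45 ≥ 40
Round 5 — lb-1, search-2 page on-call.
  db-r: +50 → 65 < 90
  edge-1: +70 → 70 ≥ 70
Round 6 — edge-1 pages on-call.
No further pages.

no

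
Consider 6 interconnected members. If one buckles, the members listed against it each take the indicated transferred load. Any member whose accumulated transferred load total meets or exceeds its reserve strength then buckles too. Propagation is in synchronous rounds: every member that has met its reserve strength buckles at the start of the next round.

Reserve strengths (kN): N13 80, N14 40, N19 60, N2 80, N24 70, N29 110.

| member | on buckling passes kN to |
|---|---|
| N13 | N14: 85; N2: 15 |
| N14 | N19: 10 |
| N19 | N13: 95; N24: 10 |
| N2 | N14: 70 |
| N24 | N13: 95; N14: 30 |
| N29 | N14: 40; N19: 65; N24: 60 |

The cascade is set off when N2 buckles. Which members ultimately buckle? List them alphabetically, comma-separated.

N14, N2

Round 1 — N2 buckles (initial).
  N14: +70 → 70 ≥ 40
Round 2 — N14 buckles.
  N19: +10 → 10 < 60
No further bucklings.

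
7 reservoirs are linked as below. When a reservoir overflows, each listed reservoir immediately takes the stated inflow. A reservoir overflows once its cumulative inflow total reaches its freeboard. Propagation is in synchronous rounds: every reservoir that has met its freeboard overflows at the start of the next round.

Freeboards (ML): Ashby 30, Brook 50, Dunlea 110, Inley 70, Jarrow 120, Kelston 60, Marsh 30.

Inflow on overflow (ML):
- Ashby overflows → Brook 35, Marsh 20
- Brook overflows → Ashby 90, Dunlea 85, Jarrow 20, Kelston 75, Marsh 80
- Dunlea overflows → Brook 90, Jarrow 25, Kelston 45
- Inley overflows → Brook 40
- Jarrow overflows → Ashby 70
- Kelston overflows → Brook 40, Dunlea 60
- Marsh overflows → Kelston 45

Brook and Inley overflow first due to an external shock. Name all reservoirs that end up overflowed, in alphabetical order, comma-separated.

Round 1 — Brook, Inley overflow (initial).
  Ashby: +90 → 90 ≥ 30
  Dunlea: +85 → 85 < 110
  Jarrow: +20 → 20 < 120
  Kelston: +75 → 75 ≥ 60
  Marsh: +80 → 80 ≥ 30
Round 2 — Ashby, Kelston, Marsh overflow.
  Dunlea: +60 → 145 ≥ 110
Round 3 — Dunlea overflows.
  Jarrow: +25 → 45 < 120
No further overflows.

Ashby, Brook, Dunlea, Inley, Kelston, Marsh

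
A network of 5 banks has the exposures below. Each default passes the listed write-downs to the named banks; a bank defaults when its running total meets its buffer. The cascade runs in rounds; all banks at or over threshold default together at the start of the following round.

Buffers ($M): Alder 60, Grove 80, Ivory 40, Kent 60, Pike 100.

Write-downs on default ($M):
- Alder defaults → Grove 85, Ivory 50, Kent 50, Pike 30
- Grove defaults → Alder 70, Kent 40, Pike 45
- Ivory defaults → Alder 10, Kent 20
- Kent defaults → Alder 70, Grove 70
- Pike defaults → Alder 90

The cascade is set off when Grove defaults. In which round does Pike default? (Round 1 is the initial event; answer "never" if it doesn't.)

never

Round 1 — Grove defaults (initial).
  Alder: +70 → 70 ≥ 60
  Kent: +40 → 40 < 60
  Pike: +45 → 45 < 100
Round 2 — Alder defaults.
  Ivory: +50 → 50 ≥ 40
  Kent: +50 → 90 ≥ 60
  Pike: +30 → 75 < 100
Round 3 — Ivory, Kent default.
No further defaults.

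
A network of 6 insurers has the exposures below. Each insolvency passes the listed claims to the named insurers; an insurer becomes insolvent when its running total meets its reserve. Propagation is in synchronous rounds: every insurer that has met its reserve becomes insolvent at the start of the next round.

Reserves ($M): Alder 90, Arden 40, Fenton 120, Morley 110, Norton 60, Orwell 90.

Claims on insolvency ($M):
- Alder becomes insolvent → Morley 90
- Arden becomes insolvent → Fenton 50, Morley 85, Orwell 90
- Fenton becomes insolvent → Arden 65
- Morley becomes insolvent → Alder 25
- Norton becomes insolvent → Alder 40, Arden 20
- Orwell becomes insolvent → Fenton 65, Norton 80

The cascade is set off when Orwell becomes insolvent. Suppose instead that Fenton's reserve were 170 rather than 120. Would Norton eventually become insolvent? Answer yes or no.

With Fenton's reserve at 170:
Round 1 — Orwell becomes insolvent (initial).
  Fenton: +65 → 65 < 170
  Norton: +80 → 80 ≥ 60
Round 2 — Norton becomes insolvent.
  Alder: +40 → 40 < 90
  Arden: +20 → 20 < 40
No further insolvencies.

yes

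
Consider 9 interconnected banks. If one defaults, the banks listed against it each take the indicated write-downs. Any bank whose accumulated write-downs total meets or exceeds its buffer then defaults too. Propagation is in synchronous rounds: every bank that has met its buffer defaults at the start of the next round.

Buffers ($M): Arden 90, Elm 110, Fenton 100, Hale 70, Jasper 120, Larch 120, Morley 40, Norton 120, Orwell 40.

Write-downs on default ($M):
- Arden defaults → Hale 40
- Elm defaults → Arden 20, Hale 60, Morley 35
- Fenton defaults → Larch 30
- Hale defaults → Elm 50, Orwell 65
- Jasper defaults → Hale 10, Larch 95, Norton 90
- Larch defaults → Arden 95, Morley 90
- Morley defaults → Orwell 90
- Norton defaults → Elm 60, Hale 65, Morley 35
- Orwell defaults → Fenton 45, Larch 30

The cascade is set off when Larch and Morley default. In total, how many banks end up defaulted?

4

Round 1 — Larch, Morley default (initial).
  Arden: +95 → 95 ≥ 90
  Orwell: +90 → 90 ≥ 40
Round 2 — Arden, Orwell default.
  Fenton: +45 → 45 < 100
  Hale: +40 → 40 < 70
No further defaults.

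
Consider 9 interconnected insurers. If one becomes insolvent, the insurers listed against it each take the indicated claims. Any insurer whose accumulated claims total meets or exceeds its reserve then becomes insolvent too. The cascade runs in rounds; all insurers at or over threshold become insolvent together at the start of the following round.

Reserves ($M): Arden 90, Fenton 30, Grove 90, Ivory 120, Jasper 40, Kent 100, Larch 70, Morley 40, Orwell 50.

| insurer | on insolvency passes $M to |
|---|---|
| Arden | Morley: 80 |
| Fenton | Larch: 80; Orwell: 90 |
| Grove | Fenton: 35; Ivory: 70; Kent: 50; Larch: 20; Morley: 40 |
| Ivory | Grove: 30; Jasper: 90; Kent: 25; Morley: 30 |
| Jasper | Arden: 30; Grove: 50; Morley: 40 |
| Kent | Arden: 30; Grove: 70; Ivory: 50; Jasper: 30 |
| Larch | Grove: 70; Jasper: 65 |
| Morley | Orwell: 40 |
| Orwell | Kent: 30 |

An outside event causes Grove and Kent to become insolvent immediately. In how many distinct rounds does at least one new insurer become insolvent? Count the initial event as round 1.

3

Round 1 — Grove, Kent become insolvent (initial).
  Arden: +30 → 30 < 90
  Fenton: +35 → 35 ≥ 30
  Ivory: +70+50 → 120 ≥ 120
  Jasper: +30 → 30 < 40
  Larch: +20 → 20 < 70
  Morley: +40 → 40 ≥ 40
Round 2 — Fenton, Ivory, Morley become insolvent.
  Jasper: +90 → 120 ≥ 40
  Larch: +80 → 100 ≥ 70
  Orwell: +90+40 → 130 ≥ 50
Round 3 — Jasper, Larch, Orwell become insolvent.
  Arden: +30 → 60 < 90
No further insolvencies.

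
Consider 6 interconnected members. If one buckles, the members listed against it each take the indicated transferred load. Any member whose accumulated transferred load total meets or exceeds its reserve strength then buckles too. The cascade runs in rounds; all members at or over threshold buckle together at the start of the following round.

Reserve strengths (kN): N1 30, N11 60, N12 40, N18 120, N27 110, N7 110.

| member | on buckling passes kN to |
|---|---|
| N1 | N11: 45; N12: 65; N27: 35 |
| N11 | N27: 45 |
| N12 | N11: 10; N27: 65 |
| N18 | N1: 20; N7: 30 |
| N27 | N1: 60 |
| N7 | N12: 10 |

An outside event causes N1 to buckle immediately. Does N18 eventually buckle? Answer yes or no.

Round 1 — N1 buckles (initial).
  N11: +45 → 45 < 60
  N12: +65 → 65 ≥ 40
  N27: +35 → 35 < 110
Round 2 — N12 buckles.
  N11: +10 → 55 < 60
  N27: +65 → 100 < 110
No further bucklings.

no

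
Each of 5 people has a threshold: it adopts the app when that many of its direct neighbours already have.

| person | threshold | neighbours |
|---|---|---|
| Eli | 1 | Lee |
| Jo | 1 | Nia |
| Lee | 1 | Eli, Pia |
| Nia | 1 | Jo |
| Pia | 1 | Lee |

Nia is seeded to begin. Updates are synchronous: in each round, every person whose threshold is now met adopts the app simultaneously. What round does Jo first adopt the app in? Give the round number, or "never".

Round 1 — Nia adopts the app (initial).
Round 2 — checking thresholds:
  Jo: 1 of 1 neighbours ≥ 1, adopts the app.
Round 3 — no new adoptions; cascade stops.

2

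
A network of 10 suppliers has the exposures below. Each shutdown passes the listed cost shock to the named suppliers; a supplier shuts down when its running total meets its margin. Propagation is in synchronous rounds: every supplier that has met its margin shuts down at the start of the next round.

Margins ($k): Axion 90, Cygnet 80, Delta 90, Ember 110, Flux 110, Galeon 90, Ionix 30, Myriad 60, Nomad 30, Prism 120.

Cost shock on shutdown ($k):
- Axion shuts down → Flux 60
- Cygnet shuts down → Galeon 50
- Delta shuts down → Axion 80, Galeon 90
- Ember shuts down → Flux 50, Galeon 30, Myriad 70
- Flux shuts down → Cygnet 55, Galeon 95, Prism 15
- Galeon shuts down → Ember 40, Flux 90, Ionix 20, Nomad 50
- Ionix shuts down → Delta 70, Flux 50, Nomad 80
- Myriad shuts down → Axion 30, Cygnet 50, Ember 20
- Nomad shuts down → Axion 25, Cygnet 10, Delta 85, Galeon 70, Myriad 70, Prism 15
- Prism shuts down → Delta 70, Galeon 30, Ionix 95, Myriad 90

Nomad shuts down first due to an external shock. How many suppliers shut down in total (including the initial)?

Round 1 — Nomad shuts down (initial).
  Axion: +25 → 25 < 90
  Cygnet: +10 → 10 < 80
  Delta: +85 → 85 < 90
  Galeon: +70 → 70 < 90
  Myriad: +70 → 70 ≥ 60
  Prism: +15 → 15 < 120
Round 2 — Myriad shuts down.
  Axion: +30 → 55 < 90
  Cygnet: +50 → 60 < 80
  Ember: +20 → 20 < 110
No further shutdowns.

2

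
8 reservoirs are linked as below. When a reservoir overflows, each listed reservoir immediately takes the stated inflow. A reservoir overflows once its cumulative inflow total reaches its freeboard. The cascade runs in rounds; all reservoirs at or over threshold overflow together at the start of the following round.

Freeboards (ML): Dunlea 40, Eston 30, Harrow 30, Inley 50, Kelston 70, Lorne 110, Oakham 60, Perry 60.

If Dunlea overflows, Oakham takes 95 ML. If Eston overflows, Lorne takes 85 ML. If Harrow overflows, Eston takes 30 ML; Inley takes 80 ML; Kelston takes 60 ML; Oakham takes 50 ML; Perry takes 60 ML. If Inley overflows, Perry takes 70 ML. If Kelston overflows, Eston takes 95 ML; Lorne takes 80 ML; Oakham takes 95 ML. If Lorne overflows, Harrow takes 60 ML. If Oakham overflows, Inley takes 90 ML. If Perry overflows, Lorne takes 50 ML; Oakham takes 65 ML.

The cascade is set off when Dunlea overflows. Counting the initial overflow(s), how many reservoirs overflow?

Round 1 — Dunlea overflows (initial).
  Oakham: +95 → 95 ≥ 60
Round 2 — Oakham overflows.
  Inley: +90 → 90 ≥ 50
Round 3 — Inley overflows.
  Perry: +70 → 70 ≥ 60
Round 4 — Perry overflows.
  Lorne: +50 → 50 < 110
No further overflows.

4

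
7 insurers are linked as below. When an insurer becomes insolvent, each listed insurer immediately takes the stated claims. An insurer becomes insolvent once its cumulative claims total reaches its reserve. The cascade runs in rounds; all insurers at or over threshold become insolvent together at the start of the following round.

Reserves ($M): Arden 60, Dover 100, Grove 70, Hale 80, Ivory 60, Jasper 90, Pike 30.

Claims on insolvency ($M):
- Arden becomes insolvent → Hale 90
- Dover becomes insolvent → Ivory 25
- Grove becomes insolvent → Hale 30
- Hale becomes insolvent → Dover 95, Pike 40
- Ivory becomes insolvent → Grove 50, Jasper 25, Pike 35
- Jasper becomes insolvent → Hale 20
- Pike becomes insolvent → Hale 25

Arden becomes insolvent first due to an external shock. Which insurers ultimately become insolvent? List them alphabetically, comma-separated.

Arden, Hale, Pike

Round 1 — Arden becomes insolvent (initial).
  Hale: +90 → 90 ≥ 80
Round 2 — Hale becomes insolvent.
  Dover: +95 → 95 < 100
  Pike: +40 → 40 ≥ 30
Round 3 — Pike becomes insolvent.
No further insolvencies.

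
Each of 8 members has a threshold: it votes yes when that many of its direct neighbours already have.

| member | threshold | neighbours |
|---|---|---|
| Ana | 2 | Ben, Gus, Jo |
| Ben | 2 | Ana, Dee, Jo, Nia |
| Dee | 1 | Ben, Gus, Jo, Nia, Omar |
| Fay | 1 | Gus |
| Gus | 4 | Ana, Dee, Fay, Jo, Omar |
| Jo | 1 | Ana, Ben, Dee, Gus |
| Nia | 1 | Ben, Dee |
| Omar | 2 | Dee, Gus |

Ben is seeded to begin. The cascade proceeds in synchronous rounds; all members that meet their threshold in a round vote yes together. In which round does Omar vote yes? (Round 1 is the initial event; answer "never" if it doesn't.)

never

Round 1 — Ben votes yes (initial).
Round 2 — checking thresholds:
  Ana: 1 of 3 neighbours < 2, holds.
  Dee: 1 of 5 neighbours ≥ 1, votes yes.
  Jo: 1 of 4 neighbours ≥ 1, votes yes.
  Nia: 1 of 2 neighbours ≥ 1, votes yes.
Round 3 — checking thresholds:
  Ana: 2 of 3 neighbours ≥ 2, votes yes.
  Gus: 2 of 5 neighbours < 4, holds.
  Omar: 1 of 2 neighbours < 2, holds.
Round 4 — no new yes votes; cascade stops.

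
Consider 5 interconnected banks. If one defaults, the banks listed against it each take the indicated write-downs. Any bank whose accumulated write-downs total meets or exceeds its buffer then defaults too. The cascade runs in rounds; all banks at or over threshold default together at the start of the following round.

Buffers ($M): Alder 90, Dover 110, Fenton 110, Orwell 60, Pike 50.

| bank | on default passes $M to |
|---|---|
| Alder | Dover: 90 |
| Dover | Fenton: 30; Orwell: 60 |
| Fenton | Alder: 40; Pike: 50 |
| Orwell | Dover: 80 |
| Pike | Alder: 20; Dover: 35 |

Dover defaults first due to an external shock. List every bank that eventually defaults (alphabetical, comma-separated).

Dover, Orwell

Round 1 — Dover defaults (initial).
  Fenton: +30 → 30 < 110
  Orwell: +60 → 60 ≥ 60
Round 2 — Orwell defaults.
No further defaults.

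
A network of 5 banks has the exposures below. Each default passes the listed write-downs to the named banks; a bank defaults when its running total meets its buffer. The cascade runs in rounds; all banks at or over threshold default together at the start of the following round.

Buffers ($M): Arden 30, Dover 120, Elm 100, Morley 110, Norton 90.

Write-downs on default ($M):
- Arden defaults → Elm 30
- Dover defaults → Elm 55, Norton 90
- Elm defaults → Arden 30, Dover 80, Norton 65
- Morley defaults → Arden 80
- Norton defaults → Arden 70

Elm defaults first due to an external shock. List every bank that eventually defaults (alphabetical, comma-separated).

Round 1 — Elm defaults (initial).
  Arden: +30 → 30 ≥ 30
  Dover: +80 → 80 < 120
  Norton: +65 → 65 < 90
Round 2 — Arden defaults.
No further defaults.

Arden, Elm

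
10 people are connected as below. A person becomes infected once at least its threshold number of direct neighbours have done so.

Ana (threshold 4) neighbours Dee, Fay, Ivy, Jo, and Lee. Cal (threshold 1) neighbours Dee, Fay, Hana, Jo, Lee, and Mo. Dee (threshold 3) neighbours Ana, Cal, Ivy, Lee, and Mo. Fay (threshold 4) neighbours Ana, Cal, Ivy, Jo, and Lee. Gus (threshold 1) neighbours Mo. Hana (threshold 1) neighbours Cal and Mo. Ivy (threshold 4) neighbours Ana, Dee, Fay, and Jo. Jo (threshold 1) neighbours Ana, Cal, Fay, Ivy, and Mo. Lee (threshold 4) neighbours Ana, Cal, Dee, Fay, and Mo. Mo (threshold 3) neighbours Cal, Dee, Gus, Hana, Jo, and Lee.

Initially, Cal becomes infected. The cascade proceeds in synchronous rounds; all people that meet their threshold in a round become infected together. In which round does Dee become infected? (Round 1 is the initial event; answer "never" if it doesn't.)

Round 1 — Cal becomes infected (initial).
Round 2 — checking thresholds:
  Dee: 1 of 5 neighbours < 3, holds.
  Fay: 1 of 5 neighbours < 4, holds.
  Hana: 1 of 2 neighbours ≥ 1, becomes infected.
  Jo: 1 of 5 neighbours ≥ 1, becomes infected.
  Lee: 1 of 5 neighbours < 4, holds.
  Mo: 1 of 6 neighbours < 3, holds.
Round 3 — checking thresholds:
  Ana: 1 of 5 neighbours < 4, holds.
  Dee: 1 of 5 neighbours < 3, holds.
  Fay: 2 of 5 neighbours < 4, holds.
  Ivy: 1 of 4 neighbours < 4, holds.
  Lee: 1 of 5 neighbours < 4, holds.
  Mo: 3 of 6 neighbours ≥ 3, becomes infected.
Round 4 — checking thresholds:
  Ana: 1 of 5 neighbours < 4, holds.
  Dee: 2 of 5 neighbours < 3, holds.
  Fay: 2 of 5 neighbours < 4, holds.
  Gus: 1 of 1 neighbours ≥ 1, becomes infected.
  Ivy: 1 of 4 neighbours < 4, holds.
  Lee: 2 of 5 neighbours < 4, holds.
Round 5 — no new infections; cascade stops.

never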